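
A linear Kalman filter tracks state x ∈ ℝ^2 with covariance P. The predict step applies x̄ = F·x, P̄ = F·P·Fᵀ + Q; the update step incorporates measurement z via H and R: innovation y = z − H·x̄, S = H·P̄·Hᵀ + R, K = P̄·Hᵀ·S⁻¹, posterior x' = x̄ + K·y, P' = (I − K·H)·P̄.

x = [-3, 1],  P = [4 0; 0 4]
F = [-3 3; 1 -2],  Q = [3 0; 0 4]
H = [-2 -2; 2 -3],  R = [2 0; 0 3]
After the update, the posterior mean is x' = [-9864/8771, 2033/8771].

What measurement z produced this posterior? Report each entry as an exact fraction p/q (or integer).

z = [2, -3]

x̄ = F·x = [12, -5]
P̄ = F·P·Fᵀ + Q = [75 -36; -36 24]
S = H·P̄·Hᵀ + R = [110 -228; -228 951]
K = P̄·Hᵀ·S⁻¹ = [-2559/8771 1766/8771; -1668/8771 -1728/8771]
x' − x̄ = [-115116/8771, 45888/8771] = K·y
y = (KᵀK)⁻¹·Kᵀ·(x' − x̄) = [16, -42]
z = y + H·x̄ = [16, -42] + [-14, 39] = [2, -3]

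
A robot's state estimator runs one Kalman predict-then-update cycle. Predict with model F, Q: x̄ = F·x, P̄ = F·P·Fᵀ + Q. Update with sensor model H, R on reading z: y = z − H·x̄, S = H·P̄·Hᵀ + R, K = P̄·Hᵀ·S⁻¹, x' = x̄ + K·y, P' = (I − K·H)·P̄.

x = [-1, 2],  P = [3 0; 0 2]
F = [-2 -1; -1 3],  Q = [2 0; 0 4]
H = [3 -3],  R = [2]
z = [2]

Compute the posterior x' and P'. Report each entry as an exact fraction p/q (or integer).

x' = [1104/371, 872/371]
P' = [3632/371 3600/371; 3600/371 3650/371]

x̄ = F·x = [0, 7]
P̄ = F·P·Fᵀ + Q = [16 0; 0 25]
y = z − H·x̄ = [23]
S = H·P̄·Hᵀ + R = [371]
K = P̄·Hᵀ·S⁻¹ = [48/371; -75/371]
x' = x̄ + K·y = [1104/371, 872/371]
P' = (I − K·H)·P̄ = [3632/371 3600/371; 3600/371 3650/371]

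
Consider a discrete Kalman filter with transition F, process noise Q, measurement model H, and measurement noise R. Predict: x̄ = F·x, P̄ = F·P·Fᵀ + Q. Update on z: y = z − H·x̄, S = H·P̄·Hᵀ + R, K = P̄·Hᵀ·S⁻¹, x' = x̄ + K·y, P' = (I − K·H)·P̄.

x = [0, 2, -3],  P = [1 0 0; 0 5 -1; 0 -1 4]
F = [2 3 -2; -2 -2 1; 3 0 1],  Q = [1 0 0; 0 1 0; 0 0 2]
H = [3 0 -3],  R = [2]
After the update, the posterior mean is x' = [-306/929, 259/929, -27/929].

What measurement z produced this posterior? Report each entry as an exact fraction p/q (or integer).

z = [-1]

x̄ = F·x = [12, -7, -3]
P̄ = F·P·Fᵀ + Q = [78 -49 -5; -49 33 0; -5 0 15]
S = H·P̄·Hᵀ + R = [929]
K = P̄·Hᵀ·S⁻¹ = [249/929; -147/929; -60/929]
x' − x̄ = [-11454/929, 6762/929, 2760/929] = K·y
y = (KᵀK)⁻¹·Kᵀ·(x' − x̄) = [-46]
z = y + H·x̄ = [-46] + [45] = [-1]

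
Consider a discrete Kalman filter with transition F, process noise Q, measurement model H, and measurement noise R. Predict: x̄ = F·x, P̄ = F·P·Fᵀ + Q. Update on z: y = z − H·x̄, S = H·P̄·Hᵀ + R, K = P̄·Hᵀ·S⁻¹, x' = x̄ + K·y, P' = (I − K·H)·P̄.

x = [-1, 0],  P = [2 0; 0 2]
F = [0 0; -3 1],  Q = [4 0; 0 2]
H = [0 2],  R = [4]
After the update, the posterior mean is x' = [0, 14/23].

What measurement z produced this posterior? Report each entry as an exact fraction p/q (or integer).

z = [1]

x̄ = F·x = [0, 3]
P̄ = F·P·Fᵀ + Q = [4 0; 0 22]
S = H·P̄·Hᵀ + R = [92]
K = P̄·Hᵀ·S⁻¹ = [0; 11/23]
x' − x̄ = [0, -55/23] = K·y
y = (KᵀK)⁻¹·Kᵀ·(x' − x̄) = [-5]
z = y + H·x̄ = [-5] + [6] = [1]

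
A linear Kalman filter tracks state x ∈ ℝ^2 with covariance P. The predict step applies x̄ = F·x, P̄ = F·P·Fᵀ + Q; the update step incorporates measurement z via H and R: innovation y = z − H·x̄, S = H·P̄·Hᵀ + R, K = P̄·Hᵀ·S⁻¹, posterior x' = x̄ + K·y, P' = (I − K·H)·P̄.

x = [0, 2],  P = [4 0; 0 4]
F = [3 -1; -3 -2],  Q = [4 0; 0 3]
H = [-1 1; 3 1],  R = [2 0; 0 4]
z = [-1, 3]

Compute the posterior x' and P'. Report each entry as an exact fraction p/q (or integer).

x' = [13102/13685, -113/595]
P' = [5084/13685 -76/595; -76/595 792/595]

x̄ = F·x = [-2, -4]
P̄ = F·P·Fᵀ + Q = [44 -28; -28 55]
y = z − H·x̄ = [1, 13]
S = H·P̄·Hᵀ + R = [157 -133; -133 287]
K = P̄·Hᵀ·S⁻¹ = [-488/1955 3376/13685; 62/85 141/595]
x' = x̄ + K·y = [13102/13685, -113/595]
P' = (I − K·H)·P̄ = [5084/13685 -76/595; -76/595 792/595]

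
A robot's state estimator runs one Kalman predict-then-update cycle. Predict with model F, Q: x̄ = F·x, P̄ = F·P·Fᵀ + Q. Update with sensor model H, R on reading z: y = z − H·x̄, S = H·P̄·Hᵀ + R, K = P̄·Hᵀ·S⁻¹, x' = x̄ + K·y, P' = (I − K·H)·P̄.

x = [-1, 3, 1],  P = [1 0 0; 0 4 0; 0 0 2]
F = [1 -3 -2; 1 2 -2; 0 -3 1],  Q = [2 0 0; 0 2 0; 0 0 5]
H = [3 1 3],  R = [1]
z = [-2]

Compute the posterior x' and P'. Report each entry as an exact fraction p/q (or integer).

x̄ = F·x = [-12, 3, -8]
P̄ = F·P·Fᵀ + Q = [47 -15 32; -15 27 -28; 32 -28 43]
y = z − H·x̄ = [55]
S = H·P̄·Hᵀ + R = [1156]
K = P̄·Hᵀ·S⁻¹ = [111/578; -3/34; 197/1156]
x' = x̄ + K·y = [-831/578, -63/34, 1587/1156]
P' = (I − K·H)·P̄ = [1262/289 78/17 -3371/578; 78/17 18 -361/34; -3371/578 -361/34 10899/1156]

x' = [-831/578, -63/34, 1587/1156]
P' = [1262/289 78/17 -3371/578; 78/17 18 -361/34; -3371/578 -361/34 10899/1156]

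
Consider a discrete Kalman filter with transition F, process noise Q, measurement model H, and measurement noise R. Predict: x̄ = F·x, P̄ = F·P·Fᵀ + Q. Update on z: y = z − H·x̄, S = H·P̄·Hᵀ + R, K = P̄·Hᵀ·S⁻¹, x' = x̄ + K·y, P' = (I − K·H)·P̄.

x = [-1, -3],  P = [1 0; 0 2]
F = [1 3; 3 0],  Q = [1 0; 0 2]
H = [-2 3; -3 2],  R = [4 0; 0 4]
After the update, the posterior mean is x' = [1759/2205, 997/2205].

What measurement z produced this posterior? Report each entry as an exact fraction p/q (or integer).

z = [1, -3]

x̄ = F·x = [-10, -3]
P̄ = F·P·Fᵀ + Q = [20 3; 3 11]
S = H·P̄·Hᵀ + R = [147 147; 147 192]
K = P̄·Hᵀ·S⁻¹ = [662/2205 -23/45; 1091/2205 -14/45]
x' − x̄ = [23809/2205, 7612/2205] = K·y
y = (KᵀK)⁻¹·Kᵀ·(x' − x̄) = [-10, -27]
z = y + H·x̄ = [-10, -27] + [11, 24] = [1, -3]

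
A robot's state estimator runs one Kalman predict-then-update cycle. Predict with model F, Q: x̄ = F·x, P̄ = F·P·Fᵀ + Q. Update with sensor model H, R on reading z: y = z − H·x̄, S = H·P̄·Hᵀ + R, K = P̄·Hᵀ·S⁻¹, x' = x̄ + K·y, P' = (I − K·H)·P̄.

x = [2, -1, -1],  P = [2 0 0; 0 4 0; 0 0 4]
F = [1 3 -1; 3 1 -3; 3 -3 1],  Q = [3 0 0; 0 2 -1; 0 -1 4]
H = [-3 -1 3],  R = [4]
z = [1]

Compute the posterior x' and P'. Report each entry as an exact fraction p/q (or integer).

x̄ = F·x = [0, 8, 8]
P̄ = F·P·Fᵀ + Q = [45 30 -34; 30 60 -7; -34 -7 62]
y = z − H·x̄ = [-15]
S = H·P̄·Hᵀ + R = [1861]
K = P̄·Hᵀ·S⁻¹ = [-267/1861; -171/1861; 295/1861]
x' = x̄ + K·y = [4005/1861, 17453/1861, 10463/1861]
P' = (I − K·H)·P̄ = [12456/1861 10173/1861 15491/1861; 10173/1861 82419/1861 37418/1861; 15491/1861 37418/1861 28357/1861]

x' = [4005/1861, 17453/1861, 10463/1861]
P' = [12456/1861 10173/1861 15491/1861; 10173/1861 82419/1861 37418/1861; 15491/1861 37418/1861 28357/1861]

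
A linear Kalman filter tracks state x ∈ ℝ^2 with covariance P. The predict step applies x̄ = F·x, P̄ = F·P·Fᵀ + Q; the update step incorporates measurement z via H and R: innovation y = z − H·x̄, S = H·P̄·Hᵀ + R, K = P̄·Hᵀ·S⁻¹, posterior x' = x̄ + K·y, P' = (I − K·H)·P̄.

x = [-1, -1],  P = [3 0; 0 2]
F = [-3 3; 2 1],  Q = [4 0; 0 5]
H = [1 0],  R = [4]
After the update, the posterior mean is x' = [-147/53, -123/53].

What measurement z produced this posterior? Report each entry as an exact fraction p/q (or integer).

z = [-3]

x̄ = F·x = [0, -3]
P̄ = F·P·Fᵀ + Q = [49 -12; -12 19]
S = H·P̄·Hᵀ + R = [53]
K = P̄·Hᵀ·S⁻¹ = [49/53; -12/53]
x' − x̄ = [-147/53, 36/53] = K·y
y = (KᵀK)⁻¹·Kᵀ·(x' − x̄) = [-3]
z = y + H·x̄ = [-3] + [0] = [-3]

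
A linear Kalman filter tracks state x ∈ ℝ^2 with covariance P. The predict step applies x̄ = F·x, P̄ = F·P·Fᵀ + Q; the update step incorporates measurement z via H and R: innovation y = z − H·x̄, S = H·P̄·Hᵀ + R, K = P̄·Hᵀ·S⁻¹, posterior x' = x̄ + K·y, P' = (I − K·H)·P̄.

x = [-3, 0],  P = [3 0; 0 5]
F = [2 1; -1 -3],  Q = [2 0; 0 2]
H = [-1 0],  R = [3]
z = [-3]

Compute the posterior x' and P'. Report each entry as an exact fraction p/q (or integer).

x' = [39/22, -123/22]
P' = [57/22 -63/22; -63/22 659/22]

x̄ = F·x = [-6, 3]
P̄ = F·P·Fᵀ + Q = [19 -21; -21 50]
y = z − H·x̄ = [-9]
S = H·P̄·Hᵀ + R = [22]
K = P̄·Hᵀ·S⁻¹ = [-19/22; 21/22]
x' = x̄ + K·y = [39/22, -123/22]
P' = (I − K·H)·P̄ = [57/22 -63/22; -63/22 659/22]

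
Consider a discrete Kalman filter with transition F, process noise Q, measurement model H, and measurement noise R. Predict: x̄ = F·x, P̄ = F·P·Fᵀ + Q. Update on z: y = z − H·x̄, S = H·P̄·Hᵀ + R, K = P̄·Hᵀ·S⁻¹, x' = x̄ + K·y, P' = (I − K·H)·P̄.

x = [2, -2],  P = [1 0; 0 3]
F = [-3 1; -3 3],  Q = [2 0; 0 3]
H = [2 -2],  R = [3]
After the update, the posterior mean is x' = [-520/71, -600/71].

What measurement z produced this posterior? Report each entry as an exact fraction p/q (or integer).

z = [2]

x̄ = F·x = [-8, -12]
P̄ = F·P·Fᵀ + Q = [14 18; 18 39]
S = H·P̄·Hᵀ + R = [71]
K = P̄·Hᵀ·S⁻¹ = [-8/71; -42/71]
x' − x̄ = [48/71, 252/71] = K·y
y = (KᵀK)⁻¹·Kᵀ·(x' − x̄) = [-6]
z = y + H·x̄ = [-6] + [8] = [2]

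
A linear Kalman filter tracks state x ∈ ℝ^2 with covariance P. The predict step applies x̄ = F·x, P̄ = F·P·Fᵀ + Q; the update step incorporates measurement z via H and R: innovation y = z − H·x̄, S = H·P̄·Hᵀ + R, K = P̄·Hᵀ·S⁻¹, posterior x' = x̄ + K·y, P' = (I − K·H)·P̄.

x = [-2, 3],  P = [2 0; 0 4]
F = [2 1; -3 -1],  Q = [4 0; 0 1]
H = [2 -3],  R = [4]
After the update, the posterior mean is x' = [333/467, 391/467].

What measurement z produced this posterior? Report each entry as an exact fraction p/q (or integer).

x̄ = F·x = [-1, 3]
P̄ = F·P·Fᵀ + Q = [16 -16; -16 23]
S = H·P̄·Hᵀ + R = [467]
K = P̄·Hᵀ·S⁻¹ = [80/467; -101/467]
x' − x̄ = [800/467, -1010/467] = K·y
y = (KᵀK)⁻¹·Kᵀ·(x' − x̄) = [10]
z = y + H·x̄ = [10] + [-11] = [-1]

z = [-1]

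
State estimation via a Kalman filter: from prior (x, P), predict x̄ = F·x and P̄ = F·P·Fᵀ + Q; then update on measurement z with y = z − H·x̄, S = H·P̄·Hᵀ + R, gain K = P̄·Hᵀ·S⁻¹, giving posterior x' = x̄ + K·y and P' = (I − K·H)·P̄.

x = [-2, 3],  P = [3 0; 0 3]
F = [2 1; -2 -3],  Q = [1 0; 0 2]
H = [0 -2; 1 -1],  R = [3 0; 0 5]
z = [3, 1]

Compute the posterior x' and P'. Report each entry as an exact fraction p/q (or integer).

x̄ = F·x = [-1, -5]
P̄ = F·P·Fᵀ + Q = [16 -21; -21 41]
y = z − H·x̄ = [-7, -3]
S = H·P̄·Hᵀ + R = [167 124; 124 104]
K = P̄·Hᵀ·S⁻¹ = [-55/498 971/1992; -35/83 -31/332]
x' = x̄ + K·y = [-3365/1992, -587/332]
P' = (I − K·H)·P̄ = [5185/1992 55/332; 55/332 105/166]

x' = [-3365/1992, -587/332]
P' = [5185/1992 55/332; 55/332 105/166]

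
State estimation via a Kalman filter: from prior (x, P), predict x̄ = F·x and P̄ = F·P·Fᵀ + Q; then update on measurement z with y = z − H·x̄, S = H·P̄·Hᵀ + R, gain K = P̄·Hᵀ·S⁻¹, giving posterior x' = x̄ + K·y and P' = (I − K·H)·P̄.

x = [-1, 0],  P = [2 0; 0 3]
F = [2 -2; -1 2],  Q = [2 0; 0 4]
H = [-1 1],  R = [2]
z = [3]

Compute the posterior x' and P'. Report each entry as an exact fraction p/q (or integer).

x' = [-2, 1]
P' = [92/37 54/37; 54/37 88/37]

x̄ = F·x = [-2, 1]
P̄ = F·P·Fᵀ + Q = [22 -16; -16 18]
y = z − H·x̄ = [0]
S = H·P̄·Hᵀ + R = [74]
K = P̄·Hᵀ·S⁻¹ = [-19/37; 17/37]
x' = x̄ + K·y = [-2, 1]
P' = (I − K·H)·P̄ = [92/37 54/37; 54/37 88/37]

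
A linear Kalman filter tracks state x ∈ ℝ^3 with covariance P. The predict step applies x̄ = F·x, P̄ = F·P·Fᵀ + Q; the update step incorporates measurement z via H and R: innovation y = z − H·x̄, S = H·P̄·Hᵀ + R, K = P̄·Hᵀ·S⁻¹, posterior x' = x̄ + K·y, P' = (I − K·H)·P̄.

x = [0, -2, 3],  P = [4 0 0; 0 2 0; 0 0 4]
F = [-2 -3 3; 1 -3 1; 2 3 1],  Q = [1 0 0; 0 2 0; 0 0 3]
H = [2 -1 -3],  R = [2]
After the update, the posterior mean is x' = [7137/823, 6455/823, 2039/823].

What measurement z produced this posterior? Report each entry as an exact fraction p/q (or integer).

z = [2]

x̄ = F·x = [15, 9, -3]
P̄ = F·P·Fᵀ + Q = [71 22 -22; 22 28 -6; -22 -6 41]
S = H·P̄·Hᵀ + R = [823]
K = P̄·Hᵀ·S⁻¹ = [186/823; 34/823; -161/823]
x' − x̄ = [-5208/823, -952/823, 4508/823] = K·y
y = (KᵀK)⁻¹·Kᵀ·(x' − x̄) = [-28]
z = y + H·x̄ = [-28] + [30] = [2]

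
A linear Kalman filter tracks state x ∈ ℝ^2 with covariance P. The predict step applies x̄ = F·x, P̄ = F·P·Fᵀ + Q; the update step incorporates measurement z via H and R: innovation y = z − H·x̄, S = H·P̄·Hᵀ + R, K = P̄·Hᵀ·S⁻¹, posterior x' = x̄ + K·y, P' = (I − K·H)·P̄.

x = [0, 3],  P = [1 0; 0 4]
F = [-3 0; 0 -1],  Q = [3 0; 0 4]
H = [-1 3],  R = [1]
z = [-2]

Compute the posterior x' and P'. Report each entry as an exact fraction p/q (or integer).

x̄ = F·x = [0, -3]
P̄ = F·P·Fᵀ + Q = [12 0; 0 8]
y = z − H·x̄ = [7]
S = H·P̄·Hᵀ + R = [85]
K = P̄·Hᵀ·S⁻¹ = [-12/85; 24/85]
x' = x̄ + K·y = [-84/85, -87/85]
P' = (I − K·H)·P̄ = [876/85 288/85; 288/85 104/85]

x' = [-84/85, -87/85]
P' = [876/85 288/85; 288/85 104/85]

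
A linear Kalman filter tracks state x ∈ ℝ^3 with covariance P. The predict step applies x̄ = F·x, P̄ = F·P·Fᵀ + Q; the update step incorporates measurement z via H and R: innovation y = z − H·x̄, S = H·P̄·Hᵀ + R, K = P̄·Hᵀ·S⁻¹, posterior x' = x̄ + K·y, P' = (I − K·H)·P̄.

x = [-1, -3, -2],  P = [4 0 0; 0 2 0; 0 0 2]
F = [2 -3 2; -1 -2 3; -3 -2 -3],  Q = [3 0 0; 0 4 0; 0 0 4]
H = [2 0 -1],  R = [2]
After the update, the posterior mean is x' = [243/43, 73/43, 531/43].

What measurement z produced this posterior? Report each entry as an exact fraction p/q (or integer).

z = [-1]

x̄ = F·x = [3, 1, 15]
P̄ = F·P·Fᵀ + Q = [45 16 -24; 16 34 2; -24 2 66]
S = H·P̄·Hᵀ + R = [344]
K = P̄·Hᵀ·S⁻¹ = [57/172; 15/172; -57/172]
x' − x̄ = [114/43, 30/43, -114/43] = K·y
y = (KᵀK)⁻¹·Kᵀ·(x' − x̄) = [8]
z = y + H·x̄ = [8] + [-9] = [-1]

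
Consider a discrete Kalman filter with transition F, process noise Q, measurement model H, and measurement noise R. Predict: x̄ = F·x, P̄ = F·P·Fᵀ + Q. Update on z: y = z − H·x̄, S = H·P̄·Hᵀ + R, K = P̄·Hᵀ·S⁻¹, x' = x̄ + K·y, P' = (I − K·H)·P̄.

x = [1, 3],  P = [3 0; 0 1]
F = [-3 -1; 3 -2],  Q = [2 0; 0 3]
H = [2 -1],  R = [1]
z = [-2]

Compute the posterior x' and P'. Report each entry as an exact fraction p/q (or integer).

x̄ = F·x = [-6, -3]
P̄ = F·P·Fᵀ + Q = [30 -25; -25 34]
y = z − H·x̄ = [7]
S = H·P̄·Hᵀ + R = [255]
K = P̄·Hᵀ·S⁻¹ = [1/3; -28/85]
x' = x̄ + K·y = [-11/3, -451/85]
P' = (I − K·H)·P̄ = [5/3 3; 3 538/85]

x' = [-11/3, -451/85]
P' = [5/3 3; 3 538/85]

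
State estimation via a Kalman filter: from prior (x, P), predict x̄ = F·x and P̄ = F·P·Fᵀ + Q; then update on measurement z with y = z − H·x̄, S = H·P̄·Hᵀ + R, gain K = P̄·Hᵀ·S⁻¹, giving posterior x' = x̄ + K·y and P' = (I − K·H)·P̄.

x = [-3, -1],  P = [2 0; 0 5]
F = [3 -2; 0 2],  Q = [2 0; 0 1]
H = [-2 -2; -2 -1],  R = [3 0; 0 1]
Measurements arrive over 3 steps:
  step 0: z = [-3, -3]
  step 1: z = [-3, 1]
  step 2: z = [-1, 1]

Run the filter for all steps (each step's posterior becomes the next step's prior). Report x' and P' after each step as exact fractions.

step 0: x' = [417/215, -1821/2150], P' = [64/43 -446/215; -446/215 7103/2150]
step 1: x' = [-44426/22937, 71792/22937], P' = [235091/229370 -589819/458740; -589819/458740 1800851/917480]
step 2: x' = [-202825990/128033089, 257100207/128033089], P' = [125086186/128033089 -155486944/128033089; -155486944/128033089 237732295/128033089]

step 0: x̄ = F·x = [-7, -2]
step 0: P̄ = F·P·Fᵀ + Q = [40 -20; -20 21]
step 0: y = z − H·x̄ = [-21, -19]
step 0: S = H·P̄·Hᵀ + R = [87 82; 82 102]
step 0: K = P̄·Hᵀ·S⁻¹ = [84/215 -194/215; -881/1075 1817/2150]
step 0: x' = x̄ + K·y = [417/215, -1821/2150]
step 0: P' = (I − K·H)·P̄ = [64/43 -446/215; -446/215 7103/2150]
step 1: x̄ = F·x = [8076/1075, -1821/1075]
step 1: P̄ = F·P·Fᵀ + Q = [57516/1075 -27586/1075; -27586/1075 15281/1075]
step 1: y = z − H·x̄ = [1857/215, 15406/1075]
step 1: S = H·P̄·Hᵀ + R = [2949/43 19022/215; 19022/215 136076/1075]
step 1: K = P̄·Hᵀ·S⁻¹ = [39879/229370 -70109/91748; -207071/458740 111685/183496]
step 1: x' = x̄ + K·y = [-44426/22937, 71792/22937]
step 1: P' = (I − K·H)·P̄ = [235091/229370 -589819/458740; -589819/458740 1800851/917480]
step 2: x̄ = F·x = [-276862/22937, 143584/22937]
step 2: P̄ = F·P·Fᵀ + Q = [3957162/114685 -1785154/114685; -1785154/114685 2030221/229370]
step 2: y = z − H·x̄ = [-289493/22937, -387203/22937]
step 2: S = H·P̄·Hᵀ + R = [5951913/114685 1429589/22937; 1429589/22937 3927131/45874]
step 2: K = P̄·Hᵀ·S⁻¹ = [20267172/128033089 -94685428/128033089; -54830234/128033089 73241593/128033089]
step 2: x' = x̄ + K·y = [-202825990/128033089, 257100207/128033089]
step 2: P' = (I − K·H)·P̄ = [125086186/128033089 -155486944/128033089; -155486944/128033089 237732295/128033089]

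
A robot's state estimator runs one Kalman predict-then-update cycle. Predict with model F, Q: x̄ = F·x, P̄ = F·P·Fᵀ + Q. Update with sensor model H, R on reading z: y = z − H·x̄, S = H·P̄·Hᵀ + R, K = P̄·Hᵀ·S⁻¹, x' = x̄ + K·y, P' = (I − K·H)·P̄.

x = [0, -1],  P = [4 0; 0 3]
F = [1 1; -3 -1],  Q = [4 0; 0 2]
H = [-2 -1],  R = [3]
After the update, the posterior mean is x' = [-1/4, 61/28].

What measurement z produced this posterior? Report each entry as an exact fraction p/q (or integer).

x̄ = F·x = [-1, 1]
P̄ = F·P·Fᵀ + Q = [11 -15; -15 41]
S = H·P̄·Hᵀ + R = [28]
K = P̄·Hᵀ·S⁻¹ = [-1/4; -11/28]
x' − x̄ = [3/4, 33/28] = K·y
y = (KᵀK)⁻¹·Kᵀ·(x' − x̄) = [-3]
z = y + H·x̄ = [-3] + [1] = [-2]

z = [-2]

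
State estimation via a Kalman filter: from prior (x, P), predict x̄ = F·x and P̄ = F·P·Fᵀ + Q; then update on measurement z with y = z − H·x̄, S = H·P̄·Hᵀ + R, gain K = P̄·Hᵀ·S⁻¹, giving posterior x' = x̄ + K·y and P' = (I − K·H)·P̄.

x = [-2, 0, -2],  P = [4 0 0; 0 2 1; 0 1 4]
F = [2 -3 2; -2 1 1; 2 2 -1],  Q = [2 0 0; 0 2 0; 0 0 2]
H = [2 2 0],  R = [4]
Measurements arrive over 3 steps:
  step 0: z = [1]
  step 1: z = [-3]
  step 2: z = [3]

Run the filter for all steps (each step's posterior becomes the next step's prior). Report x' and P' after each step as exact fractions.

step 0: x̄ = F·x = [-8, 2, -2]
step 0: P̄ = F·P·Fᵀ + Q = [40 -15 3; -15 26 -15; 3 -15 26]
step 0: y = z − H·x̄ = [13]
step 0: S = H·P̄·Hᵀ + R = [148]
step 0: K = P̄·Hᵀ·S⁻¹ = [25/74; 11/74; -6/37]
step 0: x' = x̄ + K·y = [-267/74, 291/74, -152/37]
step 0: P' = (I − K·H)·P̄ = [855/37 -830/37 411/37; -830/37 841/37 -423/37; 411/37 -423/37 818/37]
step 1: x̄ = F·x = [-2015/74, 521/74, 176/37]
step 1: P̄ = F·P·Fᵀ + Q = [32659/37 -11346/37 -3741/37; -11346/37 5983/37 325/37; -3741/37 325/37 1084/37]
step 1: y = z − H·x̄ = [1383/37]
step 1: S = H·P̄·Hᵀ + R = [63948/37]
step 1: K = P̄·Hᵀ·S⁻¹ = [21313/31974; -5363/31974; -1708/15987]
step 1: x' = x̄ + K·y = [-12333/5329, 4109/5329, 4068/5329]
step 1: P' = (I − K·H)·P̄ = [1834472/15987 -1813159/15987 351293/15987; -1813159/15987 1807796/15987 -354709/15987; 351293/15987 -354709/15987 152996/15987]
step 2: x̄ = F·x = [-28857/5329, 32843/5329, -20516/5329]
step 2: P̄ = F·P·Fᵀ + Q = [53076770/15987 -9102811/5329 -656313/5329; -9102811/5329 4822900/5329 267163/5329; -656313/5329 267163/5329 87478/5329]
step 2: y = z − H·x̄ = [8015/5329]
step 2: S = H·P̄·Hᵀ + R = [51778364/15987]
step 2: K = P̄·Hᵀ·S⁻¹ = [25768337/25889182; -12839733/25889182; -13575/301037]
step 2: x' = x̄ + K·y = [-101435711/25889182, 140245439/25889182, -1179373/301037]
step 2: P' = (I − K·H)·P̄ = [1441789423/12944591 -1416021086/12944591 6685861/301037; -1416021086/12944591 1403181353/12944591 -6713011/301037; 6685861/301037 -6713011/301037 2959034/301037]

step 0: x' = [-267/74, 291/74, -152/37], P' = [855/37 -830/37 411/37; -830/37 841/37 -423/37; 411/37 -423/37 818/37]
step 1: x' = [-12333/5329, 4109/5329, 4068/5329], P' = [1834472/15987 -1813159/15987 351293/15987; -1813159/15987 1807796/15987 -354709/15987; 351293/15987 -354709/15987 152996/15987]
step 2: x' = [-101435711/25889182, 140245439/25889182, -1179373/301037], P' = [1441789423/12944591 -1416021086/12944591 6685861/301037; -1416021086/12944591 1403181353/12944591 -6713011/301037; 6685861/301037 -6713011/301037 2959034/301037]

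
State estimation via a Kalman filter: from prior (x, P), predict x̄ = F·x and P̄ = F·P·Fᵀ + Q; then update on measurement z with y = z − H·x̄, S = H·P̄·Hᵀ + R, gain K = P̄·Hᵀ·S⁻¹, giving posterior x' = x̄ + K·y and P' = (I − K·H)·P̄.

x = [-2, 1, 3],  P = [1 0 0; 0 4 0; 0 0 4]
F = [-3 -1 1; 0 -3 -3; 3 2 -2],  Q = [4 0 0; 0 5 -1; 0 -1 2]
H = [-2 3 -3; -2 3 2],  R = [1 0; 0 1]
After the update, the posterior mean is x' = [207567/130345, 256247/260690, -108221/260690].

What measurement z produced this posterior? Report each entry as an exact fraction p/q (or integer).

z = [1, -1]

x̄ = F·x = [8, -12, -10]
P̄ = F·P·Fᵀ + Q = [21 0 -25; 0 77 -1; -25 -1 43]
S = H·P̄·Hᵀ + R = [883 472; 472 1138]
K = P̄·Hᵀ·S⁻¹ = [40489/391035 -48406/391035; 79102/391035 91759/782070; -78046/391035 156143/782070]
x' − x̄ = [-835193/130345, 3384527/260690, 2498679/260690] = K·y
y = (KᵀK)⁻¹·Kᵀ·(x' − x̄) = [23, 71]
z = y + H·x̄ = [23, 71] + [-22, -72] = [1, -1]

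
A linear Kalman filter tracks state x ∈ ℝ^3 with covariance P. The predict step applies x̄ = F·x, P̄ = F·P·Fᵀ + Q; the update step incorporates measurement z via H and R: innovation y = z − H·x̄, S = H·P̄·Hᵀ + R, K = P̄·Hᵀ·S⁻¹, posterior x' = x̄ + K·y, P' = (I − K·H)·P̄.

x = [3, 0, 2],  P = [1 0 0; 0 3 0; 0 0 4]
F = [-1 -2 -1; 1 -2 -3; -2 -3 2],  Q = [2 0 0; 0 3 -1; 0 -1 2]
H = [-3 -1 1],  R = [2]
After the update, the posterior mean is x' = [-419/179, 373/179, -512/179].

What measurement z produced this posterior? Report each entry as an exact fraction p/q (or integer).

x̄ = F·x = [-5, -3, -2]
P̄ = F·P·Fᵀ + Q = [19 23 12; 23 52 -9; 12 -9 49]
S = H·P̄·Hᵀ + R = [358]
K = P̄·Hᵀ·S⁻¹ = [-34/179; -65/179; 11/179]
x' − x̄ = [476/179, 910/179, -154/179] = K·y
y = (KᵀK)⁻¹·Kᵀ·(x' − x̄) = [-14]
z = y + H·x̄ = [-14] + [16] = [2]

z = [2]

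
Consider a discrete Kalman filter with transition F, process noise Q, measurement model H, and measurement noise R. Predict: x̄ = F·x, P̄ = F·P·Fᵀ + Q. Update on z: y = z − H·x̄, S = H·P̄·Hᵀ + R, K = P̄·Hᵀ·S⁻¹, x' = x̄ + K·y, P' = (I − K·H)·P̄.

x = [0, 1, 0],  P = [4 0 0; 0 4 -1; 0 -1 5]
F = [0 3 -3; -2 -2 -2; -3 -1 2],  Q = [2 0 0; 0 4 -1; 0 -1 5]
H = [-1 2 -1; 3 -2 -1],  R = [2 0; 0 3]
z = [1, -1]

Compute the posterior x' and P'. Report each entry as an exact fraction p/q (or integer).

x̄ = F·x = [3, -2, -1]
P̄ = F·P·Fᵀ + Q = [101 6 -51; 6 48 13; -51 13 69]
y = z − H·x̄ = [7, -15]
S = H·P̄·Hᵀ + R = [186 -276; -276 1459]
K = P̄·Hᵀ·S⁻¹ = [19475/97599 8854/32533; 87227/195198 721/32533; -28388/97599 -7320/32533]
x' = x̄ + K·y = [30692/97599, 155303/195198, 33085/97599]
P' = (I − K·H)·P̄ = [1513345/97599 1503161/97599 1454027/97599; 1503161/97599 3046691/195198 1456303/97599; 1454027/97599 1456303/97599 1515355/97599]

x' = [30692/97599, 155303/195198, 33085/97599]
P' = [1513345/97599 1503161/97599 1454027/97599; 1503161/97599 3046691/195198 1456303/97599; 1454027/97599 1456303/97599 1515355/97599]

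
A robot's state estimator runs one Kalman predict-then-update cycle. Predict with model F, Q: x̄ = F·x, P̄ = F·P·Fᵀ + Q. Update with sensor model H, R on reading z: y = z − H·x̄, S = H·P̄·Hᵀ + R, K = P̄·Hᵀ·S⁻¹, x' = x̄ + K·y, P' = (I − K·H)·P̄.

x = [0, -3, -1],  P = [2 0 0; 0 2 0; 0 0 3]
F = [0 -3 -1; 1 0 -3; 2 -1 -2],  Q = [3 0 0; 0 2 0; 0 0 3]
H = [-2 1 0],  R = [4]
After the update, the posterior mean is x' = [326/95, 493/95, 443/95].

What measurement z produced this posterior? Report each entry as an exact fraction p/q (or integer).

x̄ = F·x = [10, 3, 5]
P̄ = F·P·Fᵀ + Q = [24 9 12; 9 31 22; 12 22 25]
S = H·P̄·Hᵀ + R = [95]
K = P̄·Hᵀ·S⁻¹ = [-39/95; 13/95; -2/95]
x' − x̄ = [-624/95, 208/95, -32/95] = K·y
y = (KᵀK)⁻¹·Kᵀ·(x' − x̄) = [16]
z = y + H·x̄ = [16] + [-17] = [-1]

z = [-1]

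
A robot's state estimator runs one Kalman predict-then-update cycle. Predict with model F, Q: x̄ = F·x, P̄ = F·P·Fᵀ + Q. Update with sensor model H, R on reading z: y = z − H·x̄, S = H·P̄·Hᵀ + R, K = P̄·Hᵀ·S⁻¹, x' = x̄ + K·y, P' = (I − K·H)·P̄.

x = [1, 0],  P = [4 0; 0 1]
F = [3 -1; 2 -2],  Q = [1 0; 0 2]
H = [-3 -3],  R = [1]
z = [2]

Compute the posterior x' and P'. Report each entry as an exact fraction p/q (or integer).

x̄ = F·x = [3, 2]
P̄ = F·P·Fᵀ + Q = [38 26; 26 22]
y = z − H·x̄ = [17]
S = H·P̄·Hᵀ + R = [1009]
K = P̄·Hᵀ·S⁻¹ = [-192/1009; -144/1009]
x' = x̄ + K·y = [-237/1009, -430/1009]
P' = (I − K·H)·P̄ = [1478/1009 -1414/1009; -1414/1009 1462/1009]

x' = [-237/1009, -430/1009]
P' = [1478/1009 -1414/1009; -1414/1009 1462/1009]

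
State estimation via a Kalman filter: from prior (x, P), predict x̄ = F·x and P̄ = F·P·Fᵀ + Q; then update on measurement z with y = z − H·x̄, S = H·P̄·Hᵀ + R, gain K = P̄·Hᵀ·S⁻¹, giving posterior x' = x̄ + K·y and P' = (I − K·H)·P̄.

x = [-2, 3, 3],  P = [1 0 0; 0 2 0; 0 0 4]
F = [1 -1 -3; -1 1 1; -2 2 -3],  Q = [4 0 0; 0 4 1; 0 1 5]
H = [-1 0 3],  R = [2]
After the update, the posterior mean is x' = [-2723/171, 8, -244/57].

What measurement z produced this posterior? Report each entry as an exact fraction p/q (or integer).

z = [3]

x̄ = F·x = [-14, 8, 1]
P̄ = F·P·Fᵀ + Q = [43 -15 30; -15 11 -5; 30 -5 53]
S = H·P̄·Hᵀ + R = [342]
K = P̄·Hᵀ·S⁻¹ = [47/342; 0; 43/114]
x' − x̄ = [-329/171, 0, -301/57] = K·y
y = (KᵀK)⁻¹·Kᵀ·(x' − x̄) = [-14]
z = y + H·x̄ = [-14] + [17] = [3]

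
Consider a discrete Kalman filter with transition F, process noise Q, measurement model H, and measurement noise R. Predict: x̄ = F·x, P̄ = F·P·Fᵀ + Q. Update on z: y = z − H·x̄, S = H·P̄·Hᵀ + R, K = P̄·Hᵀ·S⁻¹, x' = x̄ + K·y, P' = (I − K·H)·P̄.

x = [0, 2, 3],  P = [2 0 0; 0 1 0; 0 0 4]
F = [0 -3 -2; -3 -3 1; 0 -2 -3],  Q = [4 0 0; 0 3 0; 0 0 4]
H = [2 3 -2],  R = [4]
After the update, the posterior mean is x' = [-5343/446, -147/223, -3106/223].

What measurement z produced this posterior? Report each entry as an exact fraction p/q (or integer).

z = [2]

x̄ = F·x = [-12, -3, -13]
P̄ = F·P·Fᵀ + Q = [29 1 30; 1 34 -6; 30 -6 44]
S = H·P̄·Hᵀ + R = [446]
K = P̄·Hᵀ·S⁻¹ = [1/446; 58/223; -23/223]
x' − x̄ = [9/446, 522/223, -207/223] = K·y
y = (KᵀK)⁻¹·Kᵀ·(x' − x̄) = [9]
z = y + H·x̄ = [9] + [-7] = [2]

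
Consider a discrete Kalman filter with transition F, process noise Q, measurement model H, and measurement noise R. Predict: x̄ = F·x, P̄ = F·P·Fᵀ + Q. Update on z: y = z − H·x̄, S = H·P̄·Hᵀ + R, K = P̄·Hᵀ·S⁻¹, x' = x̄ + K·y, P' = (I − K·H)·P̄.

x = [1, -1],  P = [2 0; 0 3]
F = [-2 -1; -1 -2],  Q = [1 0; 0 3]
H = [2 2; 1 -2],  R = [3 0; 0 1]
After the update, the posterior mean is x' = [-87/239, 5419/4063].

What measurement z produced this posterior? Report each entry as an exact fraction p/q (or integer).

x̄ = F·x = [-1, 1]
P̄ = F·P·Fᵀ + Q = [12 10; 10 17]
S = H·P̄·Hᵀ + R = [199 -64; -64 41]
K = P̄·Hᵀ·S⁻¹ = [76/239 72/239; 678/4063 -1320/4063]
x' − x̄ = [152/239, 1356/4063] = K·y
y = (KᵀK)⁻¹·Kᵀ·(x' − x̄) = [2, 0]
z = y + H·x̄ = [2, 0] + [0, -3] = [2, -3]

z = [2, -3]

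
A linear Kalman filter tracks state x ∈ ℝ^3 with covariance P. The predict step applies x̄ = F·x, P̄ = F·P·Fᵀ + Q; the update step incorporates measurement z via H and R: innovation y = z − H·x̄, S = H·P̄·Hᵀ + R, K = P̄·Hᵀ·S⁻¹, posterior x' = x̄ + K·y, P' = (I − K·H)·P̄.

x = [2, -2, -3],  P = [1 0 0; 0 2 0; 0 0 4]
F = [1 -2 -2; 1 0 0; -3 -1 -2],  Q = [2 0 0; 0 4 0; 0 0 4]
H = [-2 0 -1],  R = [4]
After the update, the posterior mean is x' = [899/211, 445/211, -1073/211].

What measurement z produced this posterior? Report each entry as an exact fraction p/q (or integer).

x̄ = F·x = [12, 2, 2]
P̄ = F·P·Fᵀ + Q = [27 1 17; 1 5 -3; 17 -3 31]
S = H·P̄·Hᵀ + R = [211]
K = P̄·Hᵀ·S⁻¹ = [-71/211; 1/211; -65/211]
x' − x̄ = [-1633/211, 23/211, -1495/211] = K·y
y = (KᵀK)⁻¹·Kᵀ·(x' − x̄) = [23]
z = y + H·x̄ = [23] + [-26] = [-3]

z = [-3]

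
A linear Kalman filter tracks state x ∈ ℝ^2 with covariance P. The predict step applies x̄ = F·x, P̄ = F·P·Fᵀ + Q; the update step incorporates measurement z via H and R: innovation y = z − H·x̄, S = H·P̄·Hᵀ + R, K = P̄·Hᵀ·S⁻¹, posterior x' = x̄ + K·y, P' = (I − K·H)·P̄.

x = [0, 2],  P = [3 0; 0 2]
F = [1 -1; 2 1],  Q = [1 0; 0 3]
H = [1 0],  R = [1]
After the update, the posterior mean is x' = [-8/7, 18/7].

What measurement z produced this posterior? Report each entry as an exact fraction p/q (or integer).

x̄ = F·x = [-2, 2]
P̄ = F·P·Fᵀ + Q = [6 4; 4 17]
S = H·P̄·Hᵀ + R = [7]
K = P̄·Hᵀ·S⁻¹ = [6/7; 4/7]
x' − x̄ = [6/7, 4/7] = K·y
y = (KᵀK)⁻¹·Kᵀ·(x' − x̄) = [1]
z = y + H·x̄ = [1] + [-2] = [-1]

z = [-1]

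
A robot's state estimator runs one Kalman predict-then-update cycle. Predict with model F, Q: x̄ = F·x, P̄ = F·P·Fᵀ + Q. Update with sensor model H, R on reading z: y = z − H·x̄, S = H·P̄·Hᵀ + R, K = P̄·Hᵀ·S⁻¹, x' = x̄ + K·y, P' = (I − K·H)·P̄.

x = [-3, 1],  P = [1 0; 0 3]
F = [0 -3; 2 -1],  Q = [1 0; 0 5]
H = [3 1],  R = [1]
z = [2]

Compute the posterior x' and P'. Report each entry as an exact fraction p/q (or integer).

x' = [717/319, -1531/319]
P' = [283/319 -756/319; -756/319 2307/319]

x̄ = F·x = [-3, -7]
P̄ = F·P·Fᵀ + Q = [28 9; 9 12]
y = z − H·x̄ = [18]
S = H·P̄·Hᵀ + R = [319]
K = P̄·Hᵀ·S⁻¹ = [93/319; 39/319]
x' = x̄ + K·y = [717/319, -1531/319]
P' = (I − K·H)·P̄ = [283/319 -756/319; -756/319 2307/319]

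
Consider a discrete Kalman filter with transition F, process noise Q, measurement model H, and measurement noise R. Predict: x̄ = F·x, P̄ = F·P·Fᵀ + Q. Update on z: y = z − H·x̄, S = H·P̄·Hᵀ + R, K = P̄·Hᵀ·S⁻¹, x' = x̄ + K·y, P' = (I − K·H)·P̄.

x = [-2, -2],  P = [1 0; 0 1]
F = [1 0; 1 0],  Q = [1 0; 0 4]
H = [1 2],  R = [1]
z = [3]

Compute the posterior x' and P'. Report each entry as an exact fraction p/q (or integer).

x' = [-2/3, 5/3]
P' = [38/27 -17/27; -17/27 14/27]

x̄ = F·x = [-2, -2]
P̄ = F·P·Fᵀ + Q = [2 1; 1 5]
y = z − H·x̄ = [9]
S = H·P̄·Hᵀ + R = [27]
K = P̄·Hᵀ·S⁻¹ = [4/27; 11/27]
x' = x̄ + K·y = [-2/3, 5/3]
P' = (I − K·H)·P̄ = [38/27 -17/27; -17/27 14/27]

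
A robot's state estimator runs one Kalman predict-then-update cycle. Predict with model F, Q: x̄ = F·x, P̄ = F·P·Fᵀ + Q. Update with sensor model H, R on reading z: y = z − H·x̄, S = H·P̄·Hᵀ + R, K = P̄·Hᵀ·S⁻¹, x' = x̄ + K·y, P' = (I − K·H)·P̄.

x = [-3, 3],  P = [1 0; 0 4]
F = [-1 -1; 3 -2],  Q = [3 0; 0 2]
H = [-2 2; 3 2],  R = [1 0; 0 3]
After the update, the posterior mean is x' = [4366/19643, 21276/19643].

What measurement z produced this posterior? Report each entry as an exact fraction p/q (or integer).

z = [2, 3]

x̄ = F·x = [0, -15]
P̄ = F·P·Fᵀ + Q = [8 5; 5 27]
S = H·P̄·Hᵀ + R = [101 70; 70 243]
K = P̄·Hᵀ·S⁻¹ = [-3838/19643 3854/19643; 5862/19643 3889/19643]
x' − x̄ = [4366/19643, 315921/19643] = K·y
y = (KᵀK)⁻¹·Kᵀ·(x' − x̄) = [32, 33]
z = y + H·x̄ = [32, 33] + [-30, -30] = [2, 3]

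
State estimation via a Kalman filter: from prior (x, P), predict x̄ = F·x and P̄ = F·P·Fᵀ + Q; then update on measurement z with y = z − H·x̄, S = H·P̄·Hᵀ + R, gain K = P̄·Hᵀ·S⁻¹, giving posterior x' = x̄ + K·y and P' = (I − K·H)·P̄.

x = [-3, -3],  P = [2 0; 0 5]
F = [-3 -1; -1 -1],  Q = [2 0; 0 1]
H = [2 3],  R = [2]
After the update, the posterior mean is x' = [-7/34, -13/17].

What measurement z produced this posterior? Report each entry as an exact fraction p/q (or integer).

x̄ = F·x = [12, 6]
P̄ = F·P·Fᵀ + Q = [25 11; 11 8]
S = H·P̄·Hᵀ + R = [306]
K = P̄·Hᵀ·S⁻¹ = [83/306; 23/153]
x' − x̄ = [-415/34, -115/17] = K·y
y = (KᵀK)⁻¹·Kᵀ·(x' − x̄) = [-45]
z = y + H·x̄ = [-45] + [42] = [-3]

z = [-3]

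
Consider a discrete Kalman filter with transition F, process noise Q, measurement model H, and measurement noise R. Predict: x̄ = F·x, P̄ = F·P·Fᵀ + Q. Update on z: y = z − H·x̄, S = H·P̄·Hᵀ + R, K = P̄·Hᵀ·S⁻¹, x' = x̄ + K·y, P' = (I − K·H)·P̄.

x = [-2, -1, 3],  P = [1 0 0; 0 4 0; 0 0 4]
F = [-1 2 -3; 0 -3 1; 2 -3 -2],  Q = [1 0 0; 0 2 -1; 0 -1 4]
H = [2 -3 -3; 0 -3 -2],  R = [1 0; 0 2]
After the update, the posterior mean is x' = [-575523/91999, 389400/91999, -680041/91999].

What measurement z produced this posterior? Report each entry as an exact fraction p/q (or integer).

z = [-3, 2]

x̄ = F·x = [-9, 6, -7]
P̄ = F·P·Fᵀ + Q = [54 -36 -2; -36 42 27; -2 27 60]
S = H·P̄·Hᵀ + R = [2077 1367; 1367 944]
K = P̄·Hᵀ·S⁻¹ = [56464/91999 -70850/91999; -17316/91999 7533/91999; 24607/91999 -55222/91999]
x' − x̄ = [252468/91999, -162594/91999, -36048/91999] = K·y
y = (KᵀK)⁻¹·Kᵀ·(x' − x̄) = [12, 6]
z = y + H·x̄ = [12, 6] + [-15, -4] = [-3, 2]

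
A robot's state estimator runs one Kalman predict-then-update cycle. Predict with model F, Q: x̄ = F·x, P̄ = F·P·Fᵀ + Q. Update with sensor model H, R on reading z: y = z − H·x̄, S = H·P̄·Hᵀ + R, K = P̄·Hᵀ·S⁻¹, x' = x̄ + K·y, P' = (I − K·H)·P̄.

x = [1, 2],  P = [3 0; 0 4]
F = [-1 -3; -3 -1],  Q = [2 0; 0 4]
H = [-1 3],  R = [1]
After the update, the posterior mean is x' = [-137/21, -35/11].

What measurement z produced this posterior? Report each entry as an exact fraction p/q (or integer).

x̄ = F·x = [-7, -5]
P̄ = F·P·Fᵀ + Q = [41 21; 21 35]
S = H·P̄·Hᵀ + R = [231]
K = P̄·Hᵀ·S⁻¹ = [2/21; 4/11]
x' − x̄ = [10/21, 20/11] = K·y
y = (KᵀK)⁻¹·Kᵀ·(x' − x̄) = [5]
z = y + H·x̄ = [5] + [-8] = [-3]

z = [-3]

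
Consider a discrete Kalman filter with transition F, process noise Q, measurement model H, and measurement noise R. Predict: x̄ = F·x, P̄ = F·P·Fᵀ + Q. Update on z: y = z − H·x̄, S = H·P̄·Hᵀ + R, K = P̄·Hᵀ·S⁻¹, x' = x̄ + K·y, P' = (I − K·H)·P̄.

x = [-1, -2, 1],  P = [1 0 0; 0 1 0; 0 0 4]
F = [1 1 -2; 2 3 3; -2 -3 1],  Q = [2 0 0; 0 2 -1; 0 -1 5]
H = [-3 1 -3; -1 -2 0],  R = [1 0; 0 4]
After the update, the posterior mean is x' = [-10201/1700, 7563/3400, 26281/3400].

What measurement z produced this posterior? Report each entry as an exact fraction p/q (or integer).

z = [-3, 1]

x̄ = F·x = [-5, -5, 9]
P̄ = F·P·Fᵀ + Q = [20 -19 -13; -19 51 -2; -13 -2 22]
S = H·P̄·Hᵀ + R = [322 -188; -188 152]
K = P̄·Hᵀ·S⁻¹ = [-337/1700 -431/3400; 431/3400 -2647/6800; -303/3400 11/6800]
x' − x̄ = [-1701/1700, 24563/3400, -4319/3400] = K·y
y = (KᵀK)⁻¹·Kᵀ·(x' − x̄) = [14, -14]
z = y + H·x̄ = [14, -14] + [-17, 15] = [-3, 1]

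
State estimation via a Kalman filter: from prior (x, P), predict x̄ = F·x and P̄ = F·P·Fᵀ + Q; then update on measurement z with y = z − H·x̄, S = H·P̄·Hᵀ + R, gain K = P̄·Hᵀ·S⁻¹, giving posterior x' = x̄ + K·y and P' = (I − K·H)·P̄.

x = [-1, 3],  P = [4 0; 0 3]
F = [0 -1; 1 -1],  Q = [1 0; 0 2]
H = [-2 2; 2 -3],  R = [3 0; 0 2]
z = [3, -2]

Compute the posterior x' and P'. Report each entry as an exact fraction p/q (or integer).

x̄ = F·x = [-3, -4]
P̄ = F·P·Fᵀ + Q = [4 3; 3 9]
y = z − H·x̄ = [5, -8]
S = H·P̄·Hᵀ + R = [31 -40; -40 63]
K = P̄·Hᵀ·S⁻¹ = [-166/353 -111/353; -84/353 -171/353]
x' = x̄ + K·y = [-1001/353, -464/353]
P' = (I − K·H)·P̄ = [969/353 720/353; 720/353 594/353]

x' = [-1001/353, -464/353]
P' = [969/353 720/353; 720/353 594/353]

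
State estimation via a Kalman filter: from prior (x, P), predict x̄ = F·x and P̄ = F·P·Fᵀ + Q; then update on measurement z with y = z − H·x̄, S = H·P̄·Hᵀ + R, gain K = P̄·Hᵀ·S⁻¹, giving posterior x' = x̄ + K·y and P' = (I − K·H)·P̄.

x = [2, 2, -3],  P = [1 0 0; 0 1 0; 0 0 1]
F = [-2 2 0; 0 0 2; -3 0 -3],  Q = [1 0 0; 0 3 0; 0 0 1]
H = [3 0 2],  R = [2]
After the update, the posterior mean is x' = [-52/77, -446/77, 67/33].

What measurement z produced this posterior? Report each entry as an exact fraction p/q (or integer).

x̄ = F·x = [0, -6, 3]
P̄ = F·P·Fᵀ + Q = [9 0 6; 0 7 -6; 6 -6 19]
S = H·P̄·Hᵀ + R = [231]
K = P̄·Hᵀ·S⁻¹ = [13/77; -4/77; 8/33]
x' − x̄ = [-52/77, 16/77, -32/33] = K·y
y = (KᵀK)⁻¹·Kᵀ·(x' − x̄) = [-4]
z = y + H·x̄ = [-4] + [6] = [2]

z = [2]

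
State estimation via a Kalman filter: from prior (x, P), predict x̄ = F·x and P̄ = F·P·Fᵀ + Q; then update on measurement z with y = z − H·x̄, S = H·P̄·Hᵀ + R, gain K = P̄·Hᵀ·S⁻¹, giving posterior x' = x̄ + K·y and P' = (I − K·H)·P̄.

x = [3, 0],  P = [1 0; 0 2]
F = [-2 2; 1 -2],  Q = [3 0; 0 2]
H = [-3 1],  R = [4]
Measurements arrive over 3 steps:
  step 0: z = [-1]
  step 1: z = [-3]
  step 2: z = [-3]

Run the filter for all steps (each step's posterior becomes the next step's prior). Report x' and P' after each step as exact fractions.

step 0: x' = [-5/21, -136/105], P' = [25/42 31/42; 31/42 629/210]
step 1: x' = [29878/35951, -8395/35951], P' = [21539/35951 28401/35951; 28401/35951 116999/35951]
step 2: x' = [3634903/6548818, -7205109/6548818], P' = [3927215/6548818 5201409/6548818; 5201409/6548818 21483575/6548818]

step 0: x̄ = F·x = [-6, 3]
step 0: P̄ = F·P·Fᵀ + Q = [15 -10; -10 11]
step 0: y = z − H·x̄ = [-22]
step 0: S = H·P̄·Hᵀ + R = [210]
step 0: K = P̄·Hᵀ·S⁻¹ = [-11/42; 41/210]
step 0: x' = x̄ + K·y = [-5/21, -136/105]
step 0: P' = (I − K·H)·P̄ = [25/42 31/42; 31/42 629/210]
step 1: x̄ = F·x = [-74/35, 247/105]
step 1: P̄ = F·P·Fᵀ + Q = [401/35 -306/35; -306/35 2441/210]
step 1: y = z − H·x̄ = [-1228/105]
step 1: S = H·P̄·Hᵀ + R = [35951/210]
step 1: K = P̄·Hᵀ·S⁻¹ = [-9054/35951; 7949/35951]
step 1: x' = x̄ + K·y = [29878/35951, -8395/35951]
step 1: P' = (I − K·H)·P̄ = [21539/35951 28401/35951; 28401/35951 116999/35951]
step 2: x̄ = F·x = [-76546/35951, 46668/35951]
step 2: P̄ = F·P·Fᵀ + Q = [434797/35951 -340668/35951; -340668/35951 447833/35951]
step 2: y = z − H·x̄ = [-384159/35951]
step 2: S = H·P̄·Hᵀ + R = [6548818/35951]
step 2: K = P̄·Hᵀ·S⁻¹ = [-1645059/6548818; 1469837/6548818]
step 2: x' = x̄ + K·y = [3634903/6548818, -7205109/6548818]
step 2: P' = (I − K·H)·P̄ = [3927215/6548818 5201409/6548818; 5201409/6548818 21483575/6548818]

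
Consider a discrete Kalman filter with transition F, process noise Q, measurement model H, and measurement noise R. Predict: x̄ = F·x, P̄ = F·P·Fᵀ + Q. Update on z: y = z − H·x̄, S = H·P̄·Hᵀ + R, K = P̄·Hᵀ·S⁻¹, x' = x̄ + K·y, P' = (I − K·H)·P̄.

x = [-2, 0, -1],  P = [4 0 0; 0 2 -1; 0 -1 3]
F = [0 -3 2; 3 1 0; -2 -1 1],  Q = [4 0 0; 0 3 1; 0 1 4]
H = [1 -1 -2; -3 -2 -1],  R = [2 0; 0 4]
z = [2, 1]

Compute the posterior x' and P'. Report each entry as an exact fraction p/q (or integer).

x' = [19417/8963, -46203/8963, 24484/8963]
P' = [133835/17926 -298301/17926 213493/17926; -298301/17926 698943/17926 -498395/17926; 213493/17926 -498395/17926 362995/17926]

x̄ = F·x = [-2, -6, 3]
P̄ = F·P·Fᵀ + Q = [46 -8 17; -8 41 -26; 17 -26 27]
y = z − H·x̄ = [4, -14]
S = H·P̄·Hᵀ + R = [41 -55; -55 511]
K = P̄·Hᵀ·S⁻¹ = [2575/17926 -4599/17926; -227/17926 -1147/17926; -7051/17926 -1671/17926]
x' = x̄ + K·y = [19417/8963, -46203/8963, 24484/8963]
P' = (I − K·H)·P̄ = [133835/17926 -298301/17926 213493/17926; -298301/17926 698943/17926 -498395/17926; 213493/17926 -498395/17926 362995/17926]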